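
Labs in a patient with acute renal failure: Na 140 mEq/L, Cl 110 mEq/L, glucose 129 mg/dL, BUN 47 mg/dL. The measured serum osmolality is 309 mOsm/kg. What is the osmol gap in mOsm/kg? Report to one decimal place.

Calculated osmolality = 2·Na + glucose/18 + BUN/2.8
= 2·140 + 129/18 + 47/2.8
= 280 + 7.17 + 16.79
= 303.96 mOsm/kg ≈ 304.0 mOsm/kg
Osmolar gap = measured − calculated = 309 − 304.0 = 5.0 mOsm/kg

5.0 mOsm/kg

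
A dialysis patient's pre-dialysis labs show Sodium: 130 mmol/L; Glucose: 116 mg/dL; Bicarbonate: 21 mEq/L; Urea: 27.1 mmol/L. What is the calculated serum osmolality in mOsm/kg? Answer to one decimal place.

293.5 mOsm/kg

Calculated osmolality = 2·Na + glucose/18 + urea
= 2·130 + 116/18 + 27.1
= 260 + 6.44 + 27.10
= 293.54 mOsm/kg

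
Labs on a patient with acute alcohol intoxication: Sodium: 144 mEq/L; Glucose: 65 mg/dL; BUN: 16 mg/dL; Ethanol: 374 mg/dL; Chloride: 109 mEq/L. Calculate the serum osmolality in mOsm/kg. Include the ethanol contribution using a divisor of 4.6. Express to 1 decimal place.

Calculated osmolality = 2·Na + glucose/18 + BUN/2.8 + ethanol/4.6
= 2·144 + 65/18 + 16/2.8 + 374/4.6
= 288 + 3.61 + 5.71 + 81.30
= 378.62 mOsm/kg

378.6 mOsm/kg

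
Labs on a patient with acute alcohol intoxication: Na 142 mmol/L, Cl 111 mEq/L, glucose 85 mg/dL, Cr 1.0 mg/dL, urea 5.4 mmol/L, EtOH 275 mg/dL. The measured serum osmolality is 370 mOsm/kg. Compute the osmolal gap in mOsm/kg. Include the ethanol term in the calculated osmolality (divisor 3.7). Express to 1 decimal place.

Calculated osmolality = 2·Na + glucose/18 + urea + ethanol/3.7
= 2·142 + 85/18 + 5.4 + 275/3.7
= 284 + 4.72 + 5.40 + 74.32
= 368.44 mOsm/kg ≈ 368.4 mOsm/kg
Osmolar gap = measured − calculated = 370 − 368.4 = 1.6 mOsm/kg

1.6 mOsm/kg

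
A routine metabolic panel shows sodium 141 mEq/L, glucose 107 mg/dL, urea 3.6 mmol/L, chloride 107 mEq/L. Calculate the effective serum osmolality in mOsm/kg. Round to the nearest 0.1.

Effective osmolality excludes urea (freely permeant across cell membranes):
2·Na + glucose/18
= 2·141 + 107/18
= 282 + 5.94
= 287.94 mOsm/kg

287.9 mOsm/kg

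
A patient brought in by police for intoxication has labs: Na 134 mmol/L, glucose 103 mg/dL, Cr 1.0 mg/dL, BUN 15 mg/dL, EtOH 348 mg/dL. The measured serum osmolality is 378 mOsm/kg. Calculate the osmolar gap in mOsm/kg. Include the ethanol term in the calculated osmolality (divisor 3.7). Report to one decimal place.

4.9 mOsm/kg

Calculated osmolality = 2·Na + glucose/18 + BUN/2.8 + ethanol/3.7
= 2·134 + 103/18 + 15/2.8 + 348/3.7
= 268 + 5.72 + 5.36 + 94.05
= 373.13 mOsm/kg ≈ 373.1 mOsm/kg
Osmolar gap = measured − calculated = 378 − 373.1 = 4.9 mOsm/kg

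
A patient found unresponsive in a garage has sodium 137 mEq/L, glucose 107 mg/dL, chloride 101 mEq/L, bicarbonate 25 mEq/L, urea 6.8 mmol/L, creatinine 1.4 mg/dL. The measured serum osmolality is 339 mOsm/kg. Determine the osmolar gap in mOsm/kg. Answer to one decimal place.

Calculated osmolality = 2·Na + glucose/18 + urea
= 2·137 + 107/18 + 6.8
= 274 + 5.94 + 6.80
= 286.74 mOsm/kg ≈ 286.7 mOsm/kg
Osmolar gap = measured − calculated = 339 − 286.7 = 52.3 mOsm/kg

52.3 mOsm/kg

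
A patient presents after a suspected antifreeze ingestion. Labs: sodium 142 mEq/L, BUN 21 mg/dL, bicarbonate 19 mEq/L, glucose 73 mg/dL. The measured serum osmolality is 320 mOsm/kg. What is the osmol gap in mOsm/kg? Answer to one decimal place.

Calculated osmolality = 2·Na + glucose/18 + BUN/2.8
= 2·142 + 73/18 + 21/2.8
= 284 + 4.06 + 7.50
= 295.56 mOsm/kg ≈ 295.6 mOsm/kg
Osmolar gap = measured − calculated = 320 − 295.6 = 24.4 mOsm/kg

24.4 mOsm/kg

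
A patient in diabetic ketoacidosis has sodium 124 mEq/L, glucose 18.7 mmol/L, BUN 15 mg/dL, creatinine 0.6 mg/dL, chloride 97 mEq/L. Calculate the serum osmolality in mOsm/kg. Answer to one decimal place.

Calculated osmolality = 2·Na + glucose + BUN/2.8
= 2·124 + 18.7 + 15/2.8
= 248 + 18.70 + 5.36
= 272.06 mOsm/kg

272.1 mOsm/kg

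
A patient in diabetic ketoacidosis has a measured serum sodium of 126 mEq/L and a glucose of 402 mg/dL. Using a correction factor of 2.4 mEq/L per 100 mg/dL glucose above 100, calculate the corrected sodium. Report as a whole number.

133 mEq/L

Corrected Na = measured Na + 2.4 · (glucose − 100)/100
= 126 + 2.4 · (402 − 100)/100
= 126 + 7.2
= 133.2 mEq/L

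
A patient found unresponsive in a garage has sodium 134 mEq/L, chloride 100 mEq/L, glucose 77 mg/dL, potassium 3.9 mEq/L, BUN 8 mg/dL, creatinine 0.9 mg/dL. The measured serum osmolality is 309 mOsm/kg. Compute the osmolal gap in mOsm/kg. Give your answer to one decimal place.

Calculated osmolality = 2·Na + glucose/18 + BUN/2.8
= 2·134 + 77/18 + 8/2.8
= 268 + 4.28 + 2.86
= 275.14 mOsm/kg ≈ 275.1 mOsm/kg
Osmolar gap = measured − calculated = 309 − 275.1 = 33.9 mOsm/kg

33.9 mOsm/kg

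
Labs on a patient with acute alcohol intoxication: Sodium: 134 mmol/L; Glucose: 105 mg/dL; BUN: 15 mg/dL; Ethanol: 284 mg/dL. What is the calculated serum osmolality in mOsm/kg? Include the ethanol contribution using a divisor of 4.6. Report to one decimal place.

340.9 mOsm/kg

Calculated osmolality = 2·Na + glucose/18 + BUN/2.8 + ethanol/4.6
= 2·134 + 105/18 + 15/2.8 + 284/4.6
= 268 + 5.83 + 5.36 + 61.74
= 340.93 mOsm/kg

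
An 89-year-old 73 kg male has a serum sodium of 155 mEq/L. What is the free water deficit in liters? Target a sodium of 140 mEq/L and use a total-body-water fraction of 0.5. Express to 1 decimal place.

3.9 L

TBW = 0.5 · 73 = 36.5 L
Free water deficit = TBW · (Na/140 − 1)
= 36.5 · (155/140 − 1)
= 36.5 · 0.1071
= 3.91 L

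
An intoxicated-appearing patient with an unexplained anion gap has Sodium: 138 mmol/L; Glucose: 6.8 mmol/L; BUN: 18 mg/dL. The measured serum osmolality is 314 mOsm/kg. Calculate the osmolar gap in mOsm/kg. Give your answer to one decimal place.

24.8 mOsm/kg

Calculated osmolality = 2·Na + glucose + BUN/2.8
= 2·138 + 6.8 + 18/2.8
= 276 + 6.80 + 6.43
= 289.23 mOsm/kg ≈ 289.2 mOsm/kg
Osmolar gap = measured − calculated = 314 − 289.2 = 24.8 mOsm/kg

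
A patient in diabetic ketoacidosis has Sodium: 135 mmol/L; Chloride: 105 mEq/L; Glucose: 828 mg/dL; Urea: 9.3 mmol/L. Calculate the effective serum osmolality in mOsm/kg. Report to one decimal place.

316.0 mOsm/kg

Effective osmolality excludes urea (freely permeant across cell membranes):
2·Na + glucose/18
= 2·135 + 828/18
= 270 + 46
= 316 mOsm/kg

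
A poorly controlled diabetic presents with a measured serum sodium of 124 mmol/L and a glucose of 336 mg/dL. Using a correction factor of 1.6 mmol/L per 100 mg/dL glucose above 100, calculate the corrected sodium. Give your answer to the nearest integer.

Corrected Na = measured Na + 1.6 · (glucose − 100)/100
= 124 + 1.6 · (336 − 100)/100
= 124 + 3.8
= 127.8 mmol/L

128 mmol/L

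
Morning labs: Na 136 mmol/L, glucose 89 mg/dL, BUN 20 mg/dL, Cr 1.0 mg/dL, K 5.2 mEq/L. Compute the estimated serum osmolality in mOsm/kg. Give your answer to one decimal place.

284.1 mOsm/kg

Calculated osmolality = 2·Na + glucose/18 + BUN/2.8
= 2·136 + 89/18 + 20/2.8
= 272 + 4.94 + 7.14
= 284.08 mOsm/kg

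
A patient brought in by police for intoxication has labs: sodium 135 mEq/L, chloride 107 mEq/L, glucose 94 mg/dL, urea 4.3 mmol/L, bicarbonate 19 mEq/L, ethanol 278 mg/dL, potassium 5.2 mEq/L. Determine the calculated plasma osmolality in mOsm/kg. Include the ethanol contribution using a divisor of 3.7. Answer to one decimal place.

354.7 mOsm/kg

Calculated osmolality = 2·Na + glucose/18 + urea + ethanol/3.7
= 2·135 + 94/18 + 4.3 + 278/3.7
= 270 + 5.22 + 4.30 + 75.14
= 354.66 mOsm/kg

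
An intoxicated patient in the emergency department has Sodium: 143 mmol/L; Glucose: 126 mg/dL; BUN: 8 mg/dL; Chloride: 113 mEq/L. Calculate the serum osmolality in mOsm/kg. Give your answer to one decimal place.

295.9 mOsm/kg

Calculated osmolality = 2·Na + glucose/18 + BUN/2.8
= 2·143 + 126/18 + 8/2.8
= 286 + 7 + 2.86
= 295.86 mOsm/kg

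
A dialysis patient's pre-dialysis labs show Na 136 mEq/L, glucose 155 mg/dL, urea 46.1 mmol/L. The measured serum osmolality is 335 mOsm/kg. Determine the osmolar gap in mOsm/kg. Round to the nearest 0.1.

Calculated osmolality = 2·Na + glucose/18 + urea
= 2·136 + 155/18 + 46.1
= 272 + 8.61 + 46.10
= 326.71 mOsm/kg ≈ 326.7 mOsm/kg
Osmolar gap = measured − calculated = 335 − 326.7 = 8.3 mOsm/kg

8.3 mOsm/kg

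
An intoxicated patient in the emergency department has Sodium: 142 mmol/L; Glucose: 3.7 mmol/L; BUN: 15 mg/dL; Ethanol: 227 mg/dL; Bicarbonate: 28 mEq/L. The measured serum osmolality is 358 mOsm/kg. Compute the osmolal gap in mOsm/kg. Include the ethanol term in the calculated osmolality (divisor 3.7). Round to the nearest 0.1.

Calculated osmolality = 2·Na + glucose + BUN/2.8 + ethanol/3.7
= 2·142 + 3.7 + 15/2.8 + 227/3.7
= 284 + 3.70 + 5.36 + 61.35
= 354.41 mOsm/kg ≈ 354.4 mOsm/kg
Osmolar gap = measured − calculated = 358 − 354.4 = 3.6 mOsm/kg

3.6 mOsm/kg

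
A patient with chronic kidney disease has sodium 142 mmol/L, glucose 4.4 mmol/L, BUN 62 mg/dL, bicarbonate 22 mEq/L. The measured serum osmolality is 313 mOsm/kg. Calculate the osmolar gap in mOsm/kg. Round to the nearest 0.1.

Calculated osmolality = 2·Na + glucose + BUN/2.8
= 2·142 + 4.4 + 62/2.8
= 284 + 4.40 + 22.14
= 310.54 mOsm/kg ≈ 310.5 mOsm/kg
Osmolar gap = measured − calculated = 313 − 310.5 = 2.5 mOsm/kg

2.5 mOsm/kg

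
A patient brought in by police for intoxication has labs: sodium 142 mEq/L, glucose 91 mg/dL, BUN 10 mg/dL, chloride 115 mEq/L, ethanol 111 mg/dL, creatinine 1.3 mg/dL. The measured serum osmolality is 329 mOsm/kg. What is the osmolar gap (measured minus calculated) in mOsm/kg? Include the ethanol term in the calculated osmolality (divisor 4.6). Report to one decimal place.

12.2 mOsm/kg

Calculated osmolality = 2·Na + glucose/18 + BUN/2.8 + ethanol/4.6
= 2·142 + 91/18 + 10/2.8 + 111/4.6
= 284 + 5.06 + 3.57 + 24.13
= 316.76 mOsm/kg ≈ 316.8 mOsm/kg
Osmolar gap = measured − calculated = 329 − 316.8 = 12.2 mOsm/kg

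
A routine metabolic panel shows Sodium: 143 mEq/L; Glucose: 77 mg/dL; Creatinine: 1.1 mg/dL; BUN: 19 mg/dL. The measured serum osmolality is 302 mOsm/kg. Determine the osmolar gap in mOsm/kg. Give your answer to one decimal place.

Calculated osmolality = 2·Na + glucose/18 + BUN/2.8
= 2·143 + 77/18 + 19/2.8
= 286 + 4.28 + 6.79
= 297.07 mOsm/kg ≈ 297.1 mOsm/kg
Osmolar gap = measured − calculated = 302 − 297.1 = 4.9 mOsm/kg

4.9 mOsm/kg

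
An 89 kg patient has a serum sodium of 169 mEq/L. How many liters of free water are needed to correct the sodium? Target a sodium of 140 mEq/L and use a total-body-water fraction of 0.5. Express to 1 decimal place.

TBW = 0.5 · 89 = 44.5 L
Free water deficit = TBW · (Na/140 − 1)
= 44.5 · (169/140 − 1)
= 44.5 · 0.2071
= 9.22 L

9.2 L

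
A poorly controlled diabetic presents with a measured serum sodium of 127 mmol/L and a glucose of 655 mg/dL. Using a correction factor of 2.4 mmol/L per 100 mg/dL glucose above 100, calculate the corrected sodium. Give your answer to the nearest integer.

Corrected Na = measured Na + 2.4 · (glucose − 100)/100
= 127 + 2.4 · (655 − 100)/100
= 127 + 13.3
= 140.3 mmol/L

140 mmol/L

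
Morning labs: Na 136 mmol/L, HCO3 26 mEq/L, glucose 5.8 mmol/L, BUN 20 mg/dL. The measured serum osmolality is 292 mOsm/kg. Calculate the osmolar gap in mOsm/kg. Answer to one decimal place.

7.1 mOsm/kg

Calculated osmolality = 2·Na + glucose + BUN/2.8
= 2·136 + 5.8 + 20/2.8
= 272 + 5.80 + 7.14
= 284.94 mOsm/kg ≈ 284.9 mOsm/kg
Osmolar gap = measured − calculated = 292 − 284.9 = 7.1 mOsm/kg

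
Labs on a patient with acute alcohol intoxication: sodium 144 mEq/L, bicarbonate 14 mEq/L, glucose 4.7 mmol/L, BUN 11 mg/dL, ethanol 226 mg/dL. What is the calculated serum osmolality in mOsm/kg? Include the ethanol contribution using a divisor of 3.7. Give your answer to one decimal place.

Calculated osmolality = 2·Na + glucose + BUN/2.8 + ethanol/3.7
= 2·144 + 4.7 + 11/2.8 + 226/3.7
= 288 + 4.70 + 3.93 + 61.08
= 357.71 mOsm/kg

357.7 mOsm/kg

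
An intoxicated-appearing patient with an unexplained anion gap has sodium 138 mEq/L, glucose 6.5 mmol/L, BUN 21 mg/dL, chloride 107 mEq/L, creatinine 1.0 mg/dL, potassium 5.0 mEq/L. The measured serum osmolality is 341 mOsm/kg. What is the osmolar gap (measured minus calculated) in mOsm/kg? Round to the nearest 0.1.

51.0 mOsm/kg

Calculated osmolality = 2·Na + glucose + BUN/2.8
= 2·138 + 6.5 + 21/2.8
= 276 + 6.50 + 7.50
= 290 mOsm/kg ≈ 290.0 mOsm/kg
Osmolar gap = measured − calculated = 341 − 290.0 = 51.0 mOsm/kg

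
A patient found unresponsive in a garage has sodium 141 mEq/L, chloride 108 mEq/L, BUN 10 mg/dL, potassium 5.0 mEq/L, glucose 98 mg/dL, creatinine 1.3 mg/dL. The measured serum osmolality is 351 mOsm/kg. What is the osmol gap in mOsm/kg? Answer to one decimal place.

Calculated osmolality = 2·Na + glucose/18 + BUN/2.8
= 2·141 + 98/18 + 10/2.8
= 282 + 5.44 + 3.57
= 291.01 mOsm/kg ≈ 291.0 mOsm/kg
Osmolar gap = measured − calculated = 351 − 291.0 = 60.0 mOsm/kg

60.0 mOsm/kg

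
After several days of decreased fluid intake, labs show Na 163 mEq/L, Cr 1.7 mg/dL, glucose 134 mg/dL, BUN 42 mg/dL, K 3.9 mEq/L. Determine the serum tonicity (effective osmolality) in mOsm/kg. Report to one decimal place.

Effective osmolality excludes urea (freely permeant across cell membranes):
2·Na + glucose/18
= 2·163 + 134/18
= 326 + 7.44
= 333.44 mOsm/kg

333.4 mOsm/kg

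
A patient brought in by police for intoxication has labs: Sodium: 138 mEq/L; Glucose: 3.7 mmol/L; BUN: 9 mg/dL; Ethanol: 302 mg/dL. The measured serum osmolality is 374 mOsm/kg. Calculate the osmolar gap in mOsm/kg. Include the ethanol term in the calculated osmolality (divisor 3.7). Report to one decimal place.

9.5 mOsm/kg

Calculated osmolality = 2·Na + glucose + BUN/2.8 + ethanol/3.7
= 2·138 + 3.7 + 9/2.8 + 302/3.7
= 276 + 3.70 + 3.21 + 81.62
= 364.53 mOsm/kg ≈ 364.5 mOsm/kg
Osmolar gap = measured − calculated = 374 − 364.5 = 9.5 mOsm/kg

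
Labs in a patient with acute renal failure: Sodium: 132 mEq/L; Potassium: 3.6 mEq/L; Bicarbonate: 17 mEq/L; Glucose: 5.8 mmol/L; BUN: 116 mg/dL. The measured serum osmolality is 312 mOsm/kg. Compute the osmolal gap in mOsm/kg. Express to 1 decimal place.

0.8 mOsm/kg

Calculated osmolality = 2·Na + glucose + BUN/2.8
= 2·132 + 5.8 + 116/2.8
= 264 + 5.80 + 41.43
= 311.23 mOsm/kg ≈ 311.2 mOsm/kg
Osmolar gap = measured − calculated = 312 − 311.2 = 0.8 mOsm/kg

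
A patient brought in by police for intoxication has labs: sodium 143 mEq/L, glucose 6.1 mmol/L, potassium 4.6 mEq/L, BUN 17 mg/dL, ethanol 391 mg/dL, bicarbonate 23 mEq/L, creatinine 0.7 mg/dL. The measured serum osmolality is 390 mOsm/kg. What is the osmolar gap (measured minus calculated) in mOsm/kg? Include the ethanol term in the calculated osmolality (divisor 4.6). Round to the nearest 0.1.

6.8 mOsm/kg

Calculated osmolality = 2·Na + glucose + BUN/2.8 + ethanol/4.6
= 2·143 + 6.1 + 17/2.8 + 391/4.6
= 286 + 6.10 + 6.07 + 85
= 383.17 mOsm/kg ≈ 383.2 mOsm/kg
Osmolar gap = measured − calculated = 390 − 383.2 = 6.8 mOsm/kg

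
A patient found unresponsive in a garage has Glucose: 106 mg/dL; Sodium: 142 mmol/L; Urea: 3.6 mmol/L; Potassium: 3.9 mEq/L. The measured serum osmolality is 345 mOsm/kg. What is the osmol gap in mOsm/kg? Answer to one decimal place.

Calculated osmolality = 2·Na + glucose/18 + urea
= 2·142 + 106/18 + 3.6
= 284 + 5.89 + 3.60
= 293.49 mOsm/kg ≈ 293.5 mOsm/kg
Osmolar gap = measured − calculated = 345 − 293.5 = 51.5 mOsm/kg

51.5 mOsm/kg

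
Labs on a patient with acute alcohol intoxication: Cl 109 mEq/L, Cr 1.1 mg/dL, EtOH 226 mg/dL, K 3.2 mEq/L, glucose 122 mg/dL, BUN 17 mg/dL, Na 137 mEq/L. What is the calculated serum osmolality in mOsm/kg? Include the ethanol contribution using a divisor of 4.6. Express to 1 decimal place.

336.0 mOsm/kg

Calculated osmolality = 2·Na + glucose/18 + BUN/2.8 + ethanol/4.6
= 2·137 + 122/18 + 17/2.8 + 226/4.6
= 274 + 6.78 + 6.07 + 49.13
= 335.98 mOsm/kg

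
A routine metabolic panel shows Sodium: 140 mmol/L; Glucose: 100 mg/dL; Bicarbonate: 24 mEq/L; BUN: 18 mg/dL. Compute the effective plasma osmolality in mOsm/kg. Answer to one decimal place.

Effective osmolality excludes urea (freely permeant across cell membranes):
2·Na + glucose/18
= 2·140 + 100/18
= 280 + 5.56
= 285.56 mOsm/kg

285.6 mOsm/kg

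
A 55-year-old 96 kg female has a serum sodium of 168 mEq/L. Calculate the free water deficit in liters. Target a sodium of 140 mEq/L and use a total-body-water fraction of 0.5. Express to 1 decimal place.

9.6 L

TBW = 0.5 · 96 = 48 L
Free water deficit = TBW · (Na/140 − 1)
= 48 · (168/140 − 1)
= 48 · 0.2
= 9.6 L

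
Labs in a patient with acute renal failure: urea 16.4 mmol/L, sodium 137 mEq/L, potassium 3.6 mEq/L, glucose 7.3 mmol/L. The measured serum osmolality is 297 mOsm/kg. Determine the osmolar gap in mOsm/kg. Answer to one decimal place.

Calculated osmolality = 2·Na + glucose + urea
= 2·137 + 7.3 + 16.4
= 274 + 7.30 + 16.40
= 297.7 mOsm/kg ≈ 297.7 mOsm/kg
Osmolar gap = measured − calculated = 297 − 297.7 = -0.7 mOsm/kg

-0.7 mOsm/kg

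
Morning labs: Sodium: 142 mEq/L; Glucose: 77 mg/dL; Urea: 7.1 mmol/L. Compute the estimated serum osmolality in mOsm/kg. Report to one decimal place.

Calculated osmolality = 2·Na + glucose/18 + urea
= 2·142 + 77/18 + 7.1
= 284 + 4.28 + 7.10
= 295.38 mOsm/kg

295.4 mOsm/kg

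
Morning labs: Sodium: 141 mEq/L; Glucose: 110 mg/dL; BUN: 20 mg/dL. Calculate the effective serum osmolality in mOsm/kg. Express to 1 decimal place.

288.1 mOsm/kg

Effective osmolality excludes urea (freely permeant across cell membranes):
2·Na + glucose/18
= 2·141 + 110/18
= 282 + 6.11
= 288.11 mOsm/kg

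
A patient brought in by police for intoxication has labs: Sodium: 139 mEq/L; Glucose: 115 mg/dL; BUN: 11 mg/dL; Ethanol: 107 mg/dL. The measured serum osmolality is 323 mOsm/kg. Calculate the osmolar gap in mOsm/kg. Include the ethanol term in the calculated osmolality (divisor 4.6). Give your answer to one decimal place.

11.4 mOsm/kg

Calculated osmolality = 2·Na + glucose/18 + BUN/2.8 + ethanol/4.6
= 2·139 + 115/18 + 11/2.8 + 107/4.6
= 278 + 6.39 + 3.93 + 23.26
= 311.58 mOsm/kg ≈ 311.6 mOsm/kg
Osmolar gap = measured − calculated = 323 − 311.6 = 11.4 mOsm/kg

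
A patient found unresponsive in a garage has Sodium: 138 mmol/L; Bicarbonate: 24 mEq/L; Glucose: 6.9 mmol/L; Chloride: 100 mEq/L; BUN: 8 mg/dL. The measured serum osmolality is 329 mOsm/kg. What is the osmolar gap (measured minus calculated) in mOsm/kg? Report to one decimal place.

43.2 mOsm/kg

Calculated osmolality = 2·Na + glucose + BUN/2.8
= 2·138 + 6.9 + 8/2.8
= 276 + 6.90 + 2.86
= 285.76 mOsm/kg ≈ 285.8 mOsm/kg
Osmolar gap = measured − calculated = 329 − 285.8 = 43.2 mOsm/kg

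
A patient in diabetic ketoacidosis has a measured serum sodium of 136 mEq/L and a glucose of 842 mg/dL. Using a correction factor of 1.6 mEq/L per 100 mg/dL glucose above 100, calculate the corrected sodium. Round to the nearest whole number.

Corrected Na = measured Na + 1.6 · (glucose − 100)/100
= 136 + 1.6 · (842 − 100)/100
= 136 + 11.9
= 147.9 mEq/L

148 mEq/L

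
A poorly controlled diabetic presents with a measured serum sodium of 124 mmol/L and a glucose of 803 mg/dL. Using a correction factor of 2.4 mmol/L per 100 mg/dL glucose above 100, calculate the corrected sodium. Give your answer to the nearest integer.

141 mmol/L

Corrected Na = measured Na + 2.4 · (glucose − 100)/100
= 124 + 2.4 · (803 − 100)/100
= 124 + 16.9
= 140.9 mmol/L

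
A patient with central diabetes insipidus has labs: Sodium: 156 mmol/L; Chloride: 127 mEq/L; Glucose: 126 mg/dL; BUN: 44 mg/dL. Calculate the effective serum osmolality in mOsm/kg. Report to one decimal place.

319.0 mOsm/kg

Effective osmolality excludes urea (freely permeant across cell membranes):
2·Na + glucose/18
= 2·156 + 126/18
= 312 + 7
= 319 mOsm/kg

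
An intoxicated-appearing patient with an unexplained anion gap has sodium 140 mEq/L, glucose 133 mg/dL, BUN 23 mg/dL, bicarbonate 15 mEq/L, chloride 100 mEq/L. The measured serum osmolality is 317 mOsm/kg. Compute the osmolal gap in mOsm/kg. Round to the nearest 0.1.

21.4 mOsm/kg

Calculated osmolality = 2·Na + glucose/18 + BUN/2.8
= 2·140 + 133/18 + 23/2.8
= 280 + 7.39 + 8.21
= 295.6 mOsm/kg ≈ 295.6 mOsm/kg
Osmolar gap = measured − calculated = 317 − 295.6 = 21.4 mOsm/kg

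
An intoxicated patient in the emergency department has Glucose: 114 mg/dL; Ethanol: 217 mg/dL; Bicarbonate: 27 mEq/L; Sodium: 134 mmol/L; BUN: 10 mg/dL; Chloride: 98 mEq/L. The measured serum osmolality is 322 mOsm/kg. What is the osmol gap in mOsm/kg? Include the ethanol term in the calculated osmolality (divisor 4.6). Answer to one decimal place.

Calculated osmolality = 2·Na + glucose/18 + BUN/2.8 + ethanol/4.6
= 2·134 + 114/18 + 10/2.8 + 217/4.6
= 268 + 6.33 + 3.57 + 47.17
= 325.07 mOsm/kg ≈ 325.1 mOsm/kg
Osmolar gap = measured − calculated = 322 − 325.1 = -3.1 mOsm/kg

-3.1 mOsm/kg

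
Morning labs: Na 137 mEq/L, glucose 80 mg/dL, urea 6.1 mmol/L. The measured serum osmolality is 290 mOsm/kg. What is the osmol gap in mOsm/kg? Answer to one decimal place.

Calculated osmolality = 2·Na + glucose/18 + urea
= 2·137 + 80/18 + 6.1
= 274 + 4.44 + 6.10
= 284.54 mOsm/kg ≈ 284.5 mOsm/kg
Osmolar gap = measured − calculated = 290 − 284.5 = 5.5 mOsm/kg

5.5 mOsm/kg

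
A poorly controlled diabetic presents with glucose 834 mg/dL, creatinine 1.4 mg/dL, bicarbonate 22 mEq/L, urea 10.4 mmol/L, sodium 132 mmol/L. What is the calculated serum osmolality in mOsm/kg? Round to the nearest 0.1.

320.7 mOsm/kg

Calculated osmolality = 2·Na + glucose/18 + urea
= 2·132 + 834/18 + 10.4
= 264 + 46.33 + 10.40
= 320.73 mOsm/kg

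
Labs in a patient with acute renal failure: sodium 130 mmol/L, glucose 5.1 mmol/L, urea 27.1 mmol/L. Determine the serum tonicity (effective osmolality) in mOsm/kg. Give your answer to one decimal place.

265.1 mOsm/kg

Effective osmolality excludes urea (freely permeant across cell membranes):
2·Na + glucose
= 2·130 + 5.1
= 260 + 5.1
= 265.1 mOsm/kg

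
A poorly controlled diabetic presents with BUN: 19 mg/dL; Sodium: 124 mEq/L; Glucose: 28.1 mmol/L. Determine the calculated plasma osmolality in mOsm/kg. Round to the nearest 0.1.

282.9 mOsm/kg

Calculated osmolality = 2·Na + glucose + BUN/2.8
= 2·124 + 28.1 + 19/2.8
= 248 + 28.10 + 6.79
= 282.89 mOsm/kg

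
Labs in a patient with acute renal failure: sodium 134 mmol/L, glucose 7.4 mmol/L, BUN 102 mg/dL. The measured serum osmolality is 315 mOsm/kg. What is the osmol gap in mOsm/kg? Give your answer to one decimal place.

Calculated osmolality = 2·Na + glucose + BUN/2.8
= 2·134 + 7.4 + 102/2.8
= 268 + 7.40 + 36.43
= 311.83 mOsm/kg ≈ 311.8 mOsm/kg
Osmolar gap = measured − calculated = 315 − 311.8 = 3.2 mOsm/kg

3.2 mOsm/kg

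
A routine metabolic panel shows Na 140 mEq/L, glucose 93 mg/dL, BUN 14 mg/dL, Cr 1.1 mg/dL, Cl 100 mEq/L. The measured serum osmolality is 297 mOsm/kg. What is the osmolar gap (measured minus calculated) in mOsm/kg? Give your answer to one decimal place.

6.8 mOsm/kg

Calculated osmolality = 2·Na + glucose/18 + BUN/2.8
= 2·140 + 93/18 + 14/2.8
= 280 + 5.17 + 5
= 290.17 mOsm/kg ≈ 290.2 mOsm/kg
Osmolar gap = measured − calculated = 297 − 290.2 = 6.8 mOsm/kg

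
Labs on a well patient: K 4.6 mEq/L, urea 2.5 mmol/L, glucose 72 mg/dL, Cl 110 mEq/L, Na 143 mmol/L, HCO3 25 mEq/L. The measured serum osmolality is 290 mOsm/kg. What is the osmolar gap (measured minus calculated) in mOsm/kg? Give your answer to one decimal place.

-2.5 mOsm/kg

Calculated osmolality = 2·Na + glucose/18 + urea
= 2·143 + 72/18 + 2.5
= 286 + 4 + 2.50
= 292.5 mOsm/kg ≈ 292.5 mOsm/kg
Osmolar gap = measured − calculated = 290 − 292.5 = -2.5 mOsm/kg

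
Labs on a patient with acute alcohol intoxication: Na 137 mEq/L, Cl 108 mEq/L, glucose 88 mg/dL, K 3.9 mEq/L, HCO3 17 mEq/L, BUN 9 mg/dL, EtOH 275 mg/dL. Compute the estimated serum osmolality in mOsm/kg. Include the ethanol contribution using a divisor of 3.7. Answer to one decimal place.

Calculated osmolality = 2·Na + glucose/18 + BUN/2.8 + ethanol/3.7
= 2·137 + 88/18 + 9/2.8 + 275/3.7
= 274 + 4.89 + 3.21 + 74.32
= 356.42 mOsm/kg

356.4 mOsm/kg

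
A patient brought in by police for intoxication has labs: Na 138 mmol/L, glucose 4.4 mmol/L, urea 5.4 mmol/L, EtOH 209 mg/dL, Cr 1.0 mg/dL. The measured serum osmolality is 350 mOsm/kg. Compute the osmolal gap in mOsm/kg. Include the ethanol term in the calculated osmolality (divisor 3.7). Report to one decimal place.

7.7 mOsm/kg

Calculated osmolality = 2·Na + glucose + urea + ethanol/3.7
= 2·138 + 4.4 + 5.4 + 209/3.7
= 276 + 4.40 + 5.40 + 56.49
= 342.29 mOsm/kg ≈ 342.3 mOsm/kg
Osmolar gap = measured − calculated = 350 − 342.3 = 7.7 mOsm/kg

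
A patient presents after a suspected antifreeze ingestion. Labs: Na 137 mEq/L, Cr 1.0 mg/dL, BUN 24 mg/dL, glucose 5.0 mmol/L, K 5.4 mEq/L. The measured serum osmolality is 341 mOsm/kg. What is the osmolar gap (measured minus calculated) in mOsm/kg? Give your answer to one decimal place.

53.4 mOsm/kg

Calculated osmolality = 2·Na + glucose + BUN/2.8
= 2·137 + 5 + 24/2.8
= 274 + 5 + 8.57
= 287.57 mOsm/kg ≈ 287.6 mOsm/kg
Osmolar gap = measured − calculated = 341 − 287.6 = 53.4 mOsm/kg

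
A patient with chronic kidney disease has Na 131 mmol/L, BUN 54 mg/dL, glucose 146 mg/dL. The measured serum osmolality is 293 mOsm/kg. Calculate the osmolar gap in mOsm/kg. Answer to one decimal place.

Calculated osmolality = 2·Na + glucose/18 + BUN/2.8
= 2·131 + 146/18 + 54/2.8
= 262 + 8.11 + 19.29
= 289.4 mOsm/kg ≈ 289.4 mOsm/kg
Osmolar gap = measured − calculated = 293 − 289.4 = 3.6 mOsm/kg

3.6 mOsm/kg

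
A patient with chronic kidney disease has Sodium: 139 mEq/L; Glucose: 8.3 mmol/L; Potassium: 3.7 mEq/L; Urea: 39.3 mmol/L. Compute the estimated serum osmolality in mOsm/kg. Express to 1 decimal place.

Calculated osmolality = 2·Na + glucose + urea
= 2·139 + 8.3 + 39.3
= 278 + 8.30 + 39.30
= 325.6 mOsm/kg

325.6 mOsm/kg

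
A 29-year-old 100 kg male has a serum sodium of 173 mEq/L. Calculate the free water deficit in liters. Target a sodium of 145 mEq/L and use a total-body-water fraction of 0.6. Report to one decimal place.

TBW = 0.6 · 100 = 60 L
Free water deficit = TBW · (Na/145 − 1)
= 60 · (173/145 − 1)
= 60 · 0.1931
= 11.59 L

11.6 L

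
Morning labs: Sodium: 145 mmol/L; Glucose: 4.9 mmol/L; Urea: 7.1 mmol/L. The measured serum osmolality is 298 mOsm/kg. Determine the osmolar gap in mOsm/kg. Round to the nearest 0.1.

Calculated osmolality = 2·Na + glucose + urea
= 2·145 + 4.9 + 7.1
= 290 + 4.90 + 7.10
= 302 mOsm/kg ≈ 302.0 mOsm/kg
Osmolar gap = measured − calculated = 298 − 302.0 = -4.0 mOsm/kg

-4.0 mOsm/kg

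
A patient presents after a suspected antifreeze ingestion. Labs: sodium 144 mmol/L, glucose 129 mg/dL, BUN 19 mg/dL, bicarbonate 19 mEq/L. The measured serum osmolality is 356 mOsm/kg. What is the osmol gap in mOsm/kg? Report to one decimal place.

54.0 mOsm/kg

Calculated osmolality = 2·Na + glucose/18 + BUN/2.8
= 2·144 + 129/18 + 19/2.8
= 288 + 7.17 + 6.79
= 301.96 mOsm/kg ≈ 302.0 mOsm/kg
Osmolar gap = measured − calculated = 356 − 302.0 = 54.0 mOsm/kg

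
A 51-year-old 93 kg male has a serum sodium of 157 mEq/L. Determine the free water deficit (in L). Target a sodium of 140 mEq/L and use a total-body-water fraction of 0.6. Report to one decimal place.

TBW = 0.6 · 93 = 55.8 L
Free water deficit = TBW · (Na/140 − 1)
= 55.8 · (157/140 − 1)
= 55.8 · 0.1214
= 6.77 L

6.8 L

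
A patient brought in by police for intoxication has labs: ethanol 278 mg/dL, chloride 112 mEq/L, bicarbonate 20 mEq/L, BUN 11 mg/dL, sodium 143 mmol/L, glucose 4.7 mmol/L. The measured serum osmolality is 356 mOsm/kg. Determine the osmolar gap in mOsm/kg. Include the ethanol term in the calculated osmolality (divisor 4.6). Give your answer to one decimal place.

Calculated osmolality = 2·Na + glucose + BUN/2.8 + ethanol/4.6
= 2·143 + 4.7 + 11/2.8 + 278/4.6
= 286 + 4.70 + 3.93 + 60.43
= 355.06 mOsm/kg ≈ 355.1 mOsm/kg
Osmolar gap = measured − calculated = 356 − 355.1 = 0.9 mOsm/kg

0.9 mOsm/kg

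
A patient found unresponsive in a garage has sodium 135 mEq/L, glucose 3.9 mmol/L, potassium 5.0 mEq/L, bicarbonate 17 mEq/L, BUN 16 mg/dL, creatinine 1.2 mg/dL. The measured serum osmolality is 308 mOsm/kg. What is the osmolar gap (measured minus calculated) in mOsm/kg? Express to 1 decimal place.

Calculated osmolality = 2·Na + glucose + BUN/2.8
= 2·135 + 3.9 + 16/2.8
= 270 + 3.90 + 5.71
= 279.61 mOsm/kg ≈ 279.6 mOsm/kg
Osmolar gap = measured − calculated = 308 − 279.6 = 28.4 mOsm/kg

28.4 mOsm/kg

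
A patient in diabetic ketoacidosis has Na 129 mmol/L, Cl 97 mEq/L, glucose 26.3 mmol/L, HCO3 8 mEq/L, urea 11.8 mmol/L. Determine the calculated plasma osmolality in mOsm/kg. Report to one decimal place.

296.1 mOsm/kg

Calculated osmolality = 2·Na + glucose + urea
= 2·129 + 26.3 + 11.8
= 258 + 26.30 + 11.80
= 296.1 mOsm/kg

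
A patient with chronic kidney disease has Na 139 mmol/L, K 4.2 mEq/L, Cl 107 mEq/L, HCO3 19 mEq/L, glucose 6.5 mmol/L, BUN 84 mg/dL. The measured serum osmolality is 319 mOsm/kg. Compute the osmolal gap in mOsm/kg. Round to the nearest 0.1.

Calculated osmolality = 2·Na + glucose + BUN/2.8
= 2·139 + 6.5 + 84/2.8
= 278 + 6.50 + 30
= 314.5 mOsm/kg ≈ 314.5 mOsm/kg
Osmolar gap = measured − calculated = 319 − 314.5 = 4.5 mOsm/kg

4.5 mOsm/kg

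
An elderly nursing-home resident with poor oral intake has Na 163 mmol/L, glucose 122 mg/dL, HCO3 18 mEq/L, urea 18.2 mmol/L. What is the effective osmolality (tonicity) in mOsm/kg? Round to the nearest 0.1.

Effective osmolality excludes urea (freely permeant across cell membranes):
2·Na + glucose/18
= 2·163 + 122/18
= 326 + 6.78
= 332.78 mOsm/kg

332.8 mOsm/kg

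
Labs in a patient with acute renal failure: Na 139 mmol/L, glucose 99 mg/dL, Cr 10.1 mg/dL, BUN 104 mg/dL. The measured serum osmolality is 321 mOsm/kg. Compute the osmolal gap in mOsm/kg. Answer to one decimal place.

Calculated osmolality = 2·Na + glucose/18 + BUN/2.8
= 2·139 + 99/18 + 104/2.8
= 278 + 5.50 + 37.14
= 320.64 mOsm/kg ≈ 320.6 mOsm/kg
Osmolar gap = measured − calculated = 321 − 320.6 = 0.4 mOsm/kg

0.4 mOsm/kg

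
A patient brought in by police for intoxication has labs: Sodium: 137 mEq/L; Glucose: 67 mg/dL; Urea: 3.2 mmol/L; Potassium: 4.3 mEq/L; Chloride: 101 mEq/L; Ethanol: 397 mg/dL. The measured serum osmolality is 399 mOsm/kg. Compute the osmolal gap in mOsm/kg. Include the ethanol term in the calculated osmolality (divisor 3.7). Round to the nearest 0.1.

10.8 mOsm/kg

Calculated osmolality = 2·Na + glucose/18 + urea + ethanol/3.7
= 2·137 + 67/18 + 3.2 + 397/3.7
= 274 + 3.72 + 3.20 + 107.30
= 388.22 mOsm/kg ≈ 388.2 mOsm/kg
Osmolar gap = measured − calculated = 399 − 388.2 = 10.8 mOsm/kg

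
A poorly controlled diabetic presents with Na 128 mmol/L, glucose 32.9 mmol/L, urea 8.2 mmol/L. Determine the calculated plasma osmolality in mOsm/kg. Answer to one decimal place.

Calculated osmolality = 2·Na + glucose + urea
= 2·128 + 32.9 + 8.2
= 256 + 32.90 + 8.20
= 297.1 mOsm/kg

297.1 mOsm/kg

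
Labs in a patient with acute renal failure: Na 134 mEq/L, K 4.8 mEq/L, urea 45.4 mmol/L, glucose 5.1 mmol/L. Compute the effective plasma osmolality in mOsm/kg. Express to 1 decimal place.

Effective osmolality excludes urea (freely permeant across cell membranes):
2·Na + glucose
= 2·134 + 5.1
= 268 + 5.1
= 273.1 mOsm/kg

273.1 mOsm/kg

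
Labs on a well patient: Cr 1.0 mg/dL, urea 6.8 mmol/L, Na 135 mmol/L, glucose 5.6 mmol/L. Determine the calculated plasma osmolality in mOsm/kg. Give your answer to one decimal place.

282.4 mOsm/kg

Calculated osmolality = 2·Na + glucose + urea
= 2·135 + 5.6 + 6.8
= 270 + 5.60 + 6.80
= 282.4 mOsm/kg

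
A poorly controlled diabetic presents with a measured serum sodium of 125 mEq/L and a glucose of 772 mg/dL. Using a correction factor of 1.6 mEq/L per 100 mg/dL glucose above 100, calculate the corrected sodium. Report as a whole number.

Corrected Na = measured Na + 1.6 · (glucose − 100)/100
= 125 + 1.6 · (772 − 100)/100
= 125 + 10.8
= 135.8 mEq/L

136 mEq/L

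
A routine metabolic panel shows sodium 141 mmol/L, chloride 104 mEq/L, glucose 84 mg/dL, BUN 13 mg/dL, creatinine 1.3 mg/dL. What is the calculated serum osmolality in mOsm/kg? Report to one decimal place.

291.3 mOsm/kg

Calculated osmolality = 2·Na + glucose/18 + BUN/2.8
= 2·141 + 84/18 + 13/2.8
= 282 + 4.67 + 4.64
= 291.31 mOsm/kg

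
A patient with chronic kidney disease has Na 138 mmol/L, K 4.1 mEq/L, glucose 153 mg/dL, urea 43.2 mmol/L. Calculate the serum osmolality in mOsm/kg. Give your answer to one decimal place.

Calculated osmolality = 2·Na + glucose/18 + urea
= 2·138 + 153/18 + 43.2
= 276 + 8.50 + 43.20
= 327.7 mOsm/kg

327.7 mOsm/kg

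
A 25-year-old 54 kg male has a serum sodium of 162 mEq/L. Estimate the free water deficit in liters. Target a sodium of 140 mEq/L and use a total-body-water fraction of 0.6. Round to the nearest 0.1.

5.1 L

TBW = 0.6 · 54 = 32.4 L
Free water deficit = TBW · (Na/140 − 1)
= 32.4 · (162/140 − 1)
= 32.4 · 0.1571
= 5.09 L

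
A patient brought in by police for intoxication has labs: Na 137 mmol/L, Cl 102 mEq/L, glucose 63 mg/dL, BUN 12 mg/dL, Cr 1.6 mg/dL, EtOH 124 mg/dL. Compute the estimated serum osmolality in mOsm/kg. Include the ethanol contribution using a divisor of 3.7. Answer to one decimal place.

315.3 mOsm/kg

Calculated osmolality = 2·Na + glucose/18 + BUN/2.8 + ethanol/3.7
= 2·137 + 63/18 + 12/2.8 + 124/3.7
= 274 + 3.50 + 4.29 + 33.51
= 315.3 mOsm/kg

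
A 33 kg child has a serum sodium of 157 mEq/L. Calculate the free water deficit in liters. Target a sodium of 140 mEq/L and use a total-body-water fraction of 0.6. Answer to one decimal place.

2.4 L

TBW = 0.6 · 33 = 19.8 L
Free water deficit = TBW · (Na/140 − 1)
= 19.8 · (157/140 − 1)
= 19.8 · 0.1214
= 2.4 L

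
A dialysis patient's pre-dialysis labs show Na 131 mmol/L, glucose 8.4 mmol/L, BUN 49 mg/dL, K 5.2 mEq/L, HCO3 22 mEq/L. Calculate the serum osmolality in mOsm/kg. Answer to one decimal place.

287.9 mOsm/kg

Calculated osmolality = 2·Na + glucose + BUN/2.8
= 2·131 + 8.4 + 49/2.8
= 262 + 8.40 + 17.50
= 287.9 mOsm/kg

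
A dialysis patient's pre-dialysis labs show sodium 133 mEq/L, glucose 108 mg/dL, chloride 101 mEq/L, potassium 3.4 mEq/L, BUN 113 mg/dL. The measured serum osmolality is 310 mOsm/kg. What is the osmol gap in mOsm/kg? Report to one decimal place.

Calculated osmolality = 2·Na + glucose/18 + BUN/2.8
= 2·133 + 108/18 + 113/2.8
= 266 + 6 + 40.36
= 312.36 mOsm/kg ≈ 312.4 mOsm/kg
Osmolar gap = measured − calculated = 310 − 312.4 = -2.4 mOsm/kg

-2.4 mOsm/kg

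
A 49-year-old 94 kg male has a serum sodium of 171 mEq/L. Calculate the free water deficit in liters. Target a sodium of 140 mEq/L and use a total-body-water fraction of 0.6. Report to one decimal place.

12.5 L

TBW = 0.6 · 94 = 56.4 L
Free water deficit = TBW · (Na/140 − 1)
= 56.4 · (171/140 − 1)
= 56.4 · 0.2214
= 12.49 L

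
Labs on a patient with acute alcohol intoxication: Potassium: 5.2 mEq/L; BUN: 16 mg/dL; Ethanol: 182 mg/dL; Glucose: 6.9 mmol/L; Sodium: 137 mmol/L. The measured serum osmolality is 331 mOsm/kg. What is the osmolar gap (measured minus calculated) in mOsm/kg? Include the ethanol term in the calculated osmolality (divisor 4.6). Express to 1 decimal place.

Calculated osmolality = 2·Na + glucose + BUN/2.8 + ethanol/4.6
= 2·137 + 6.9 + 16/2.8 + 182/4.6
= 274 + 6.90 + 5.71 + 39.57
= 326.18 mOsm/kg ≈ 326.2 mOsm/kg
Osmolar gap = measured − calculated = 331 − 326.2 = 4.8 mOsm/kg

4.8 mOsm/kg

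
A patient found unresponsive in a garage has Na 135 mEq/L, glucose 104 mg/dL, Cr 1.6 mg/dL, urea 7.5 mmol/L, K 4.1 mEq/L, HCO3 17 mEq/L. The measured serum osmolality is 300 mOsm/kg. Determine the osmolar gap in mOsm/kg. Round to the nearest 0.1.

16.7 mOsm/kg

Calculated osmolality = 2·Na + glucose/18 + urea
= 2·135 + 104/18 + 7.5
= 270 + 5.78 + 7.50
= 283.28 mOsm/kg ≈ 283.3 mOsm/kg
Osmolar gap = measured − calculated = 300 − 283.3 = 16.7 mOsm/kg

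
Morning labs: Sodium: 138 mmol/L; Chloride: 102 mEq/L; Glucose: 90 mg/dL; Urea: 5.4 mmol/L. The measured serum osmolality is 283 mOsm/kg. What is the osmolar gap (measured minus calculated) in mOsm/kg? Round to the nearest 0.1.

-3.4 mOsm/kg

Calculated osmolality = 2·Na + glucose/18 + urea
= 2·138 + 90/18 + 5.4
= 276 + 5 + 5.40
= 286.4 mOsm/kg ≈ 286.4 mOsm/kg
Osmolar gap = measured − calculated = 283 − 286.4 = -3.4 mOsm/kg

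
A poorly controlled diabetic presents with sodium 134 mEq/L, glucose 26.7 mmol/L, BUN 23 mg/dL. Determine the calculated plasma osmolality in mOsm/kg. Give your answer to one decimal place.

302.9 mOsm/kg

Calculated osmolality = 2·Na + glucose + BUN/2.8
= 2·134 + 26.7 + 23/2.8
= 268 + 26.70 + 8.21
= 302.91 mOsm/kg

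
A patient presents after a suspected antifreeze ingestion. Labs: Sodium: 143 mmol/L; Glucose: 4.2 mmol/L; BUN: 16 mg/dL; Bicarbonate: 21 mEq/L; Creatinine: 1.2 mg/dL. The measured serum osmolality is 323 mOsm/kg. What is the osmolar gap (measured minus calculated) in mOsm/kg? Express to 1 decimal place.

Calculated osmolality = 2·Na + glucose + BUN/2.8
= 2·143 + 4.2 + 16/2.8
= 286 + 4.20 + 5.71
= 295.91 mOsm/kg ≈ 295.9 mOsm/kg
Osmolar gap = measured − calculated = 323 − 295.9 = 27.1 mOsm/kg

27.1 mOsm/kg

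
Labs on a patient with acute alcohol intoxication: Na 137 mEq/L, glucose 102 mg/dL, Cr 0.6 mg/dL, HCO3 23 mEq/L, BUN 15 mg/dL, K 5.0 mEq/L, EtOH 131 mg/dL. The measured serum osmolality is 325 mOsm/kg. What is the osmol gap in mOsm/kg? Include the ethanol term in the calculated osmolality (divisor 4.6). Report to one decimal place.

11.5 mOsm/kg

Calculated osmolality = 2·Na + glucose/18 + BUN/2.8 + ethanol/4.6
= 2·137 + 102/18 + 15/2.8 + 131/4.6
= 274 + 5.67 + 5.36 + 28.48
= 313.51 mOsm/kg ≈ 313.5 mOsm/kg
Osmolar gap = measured − calculated = 325 − 313.5 = 11.5 mOsm/kg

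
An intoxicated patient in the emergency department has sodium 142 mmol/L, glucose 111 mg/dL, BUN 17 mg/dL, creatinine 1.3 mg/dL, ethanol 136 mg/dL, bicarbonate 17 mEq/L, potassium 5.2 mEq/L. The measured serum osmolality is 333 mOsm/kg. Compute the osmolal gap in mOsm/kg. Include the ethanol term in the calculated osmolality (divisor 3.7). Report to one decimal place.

0.0 mOsm/kg

Calculated osmolality = 2·Na + glucose/18 + BUN/2.8 + ethanol/3.7
= 2·142 + 111/18 + 17/2.8 + 136/3.7
= 284 + 6.17 + 6.07 + 36.76
= 333 mOsm/kg ≈ 333.0 mOsm/kg
Osmolar gap = measured − calculated = 333 − 333.0 = 0.0 mOsm/kg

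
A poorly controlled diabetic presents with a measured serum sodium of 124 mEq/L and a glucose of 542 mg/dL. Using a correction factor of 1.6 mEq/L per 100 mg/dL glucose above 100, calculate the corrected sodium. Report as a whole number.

131 mEq/L

Corrected Na = measured Na + 1.6 · (glucose − 100)/100
= 124 + 1.6 · (542 − 100)/100
= 124 + 7.1
= 131.1 mEq/L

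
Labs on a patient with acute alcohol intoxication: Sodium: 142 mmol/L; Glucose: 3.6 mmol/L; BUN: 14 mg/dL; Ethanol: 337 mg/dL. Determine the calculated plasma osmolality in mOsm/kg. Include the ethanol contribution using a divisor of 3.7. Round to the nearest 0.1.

383.7 mOsm/kg

Calculated osmolality = 2·Na + glucose + BUN/2.8 + ethanol/3.7
= 2·142 + 3.6 + 14/2.8 + 337/3.7
= 284 + 3.60 + 5 + 91.08
= 383.68 mOsm/kg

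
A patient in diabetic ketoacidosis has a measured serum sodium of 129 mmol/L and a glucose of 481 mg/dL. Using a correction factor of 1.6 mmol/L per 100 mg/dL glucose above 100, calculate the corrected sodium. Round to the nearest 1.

135 mmol/L

Corrected Na = measured Na + 1.6 · (glucose − 100)/100
= 129 + 1.6 · (481 − 100)/100
= 129 + 6.1
= 135.1 mmol/L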